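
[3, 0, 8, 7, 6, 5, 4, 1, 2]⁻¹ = [1, 7, 8, 0, 6, 5, 4, 3, 2]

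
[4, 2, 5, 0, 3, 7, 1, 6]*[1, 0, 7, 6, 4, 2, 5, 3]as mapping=[0→4, 1→7, 2→2, 3→1, 4→6, 5→3, 6→0, 7→5]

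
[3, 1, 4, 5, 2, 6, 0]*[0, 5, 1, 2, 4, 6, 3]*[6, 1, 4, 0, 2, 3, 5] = [4, 3, 2, 5, 1, 0, 6]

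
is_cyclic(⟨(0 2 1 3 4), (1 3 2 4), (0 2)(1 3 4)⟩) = no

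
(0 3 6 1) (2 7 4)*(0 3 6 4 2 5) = (0 6 1 3 4 5) (2 7) 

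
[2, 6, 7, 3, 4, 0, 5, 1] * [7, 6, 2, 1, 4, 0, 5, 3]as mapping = [0→2, 1→5, 2→3, 3→1, 4→4, 5→7, 6→0, 7→6]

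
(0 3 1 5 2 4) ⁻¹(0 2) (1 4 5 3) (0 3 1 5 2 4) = (0 2 1 5) (3 4) 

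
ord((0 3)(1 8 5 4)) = 4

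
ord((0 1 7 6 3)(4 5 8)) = 15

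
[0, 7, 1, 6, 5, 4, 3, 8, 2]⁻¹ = [0, 2, 8, 6, 5, 4, 3, 1, 7]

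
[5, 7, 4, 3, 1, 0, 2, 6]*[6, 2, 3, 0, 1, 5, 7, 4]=[5, 4, 1, 0, 2, 6, 3, 7]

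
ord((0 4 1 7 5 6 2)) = 7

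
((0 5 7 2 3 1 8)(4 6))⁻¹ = (0 8 1 3 2 7 5)(4 6)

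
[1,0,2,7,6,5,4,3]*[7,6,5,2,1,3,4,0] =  [6,7,5,0,4,3,1,2]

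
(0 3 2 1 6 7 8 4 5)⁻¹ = (0 5 4 8 7 6 1 2 3)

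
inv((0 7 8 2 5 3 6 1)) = (0 1 6 3 5 2 8 7)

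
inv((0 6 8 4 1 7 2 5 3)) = (0 3 5 2 7 1 4 8 6)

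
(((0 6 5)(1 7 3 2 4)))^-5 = (0 6 5)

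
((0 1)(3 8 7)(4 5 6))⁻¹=(0 1)(3 7 8)(4 6 5)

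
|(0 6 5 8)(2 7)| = 4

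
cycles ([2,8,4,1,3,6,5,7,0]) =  (0 2 4 3 1 8) (5 6) 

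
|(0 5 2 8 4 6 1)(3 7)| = 14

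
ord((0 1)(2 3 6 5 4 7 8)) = 14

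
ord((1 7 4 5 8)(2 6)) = 10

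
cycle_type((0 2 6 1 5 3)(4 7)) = 2.6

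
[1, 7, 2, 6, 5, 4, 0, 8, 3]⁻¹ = [6, 0, 2, 8, 5, 4, 3, 1, 7]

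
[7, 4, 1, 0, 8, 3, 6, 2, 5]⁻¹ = [3, 2, 7, 5, 1, 8, 6, 0, 4]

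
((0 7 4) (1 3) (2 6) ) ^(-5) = (0 7 4) (1 3) (2 6) 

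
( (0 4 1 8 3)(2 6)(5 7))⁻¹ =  (0 3 8 1 4)(2 6)(5 7)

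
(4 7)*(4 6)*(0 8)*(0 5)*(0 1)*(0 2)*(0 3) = (0 8 5 1 2 3)(4 7 6)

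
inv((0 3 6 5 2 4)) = (0 4 2 5 6 3)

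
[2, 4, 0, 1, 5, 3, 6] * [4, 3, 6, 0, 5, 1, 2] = [6, 5, 4, 3, 1, 0, 2]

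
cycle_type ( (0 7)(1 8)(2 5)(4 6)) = 2^4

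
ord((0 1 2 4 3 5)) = 6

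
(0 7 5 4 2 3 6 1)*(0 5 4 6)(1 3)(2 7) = (0 2 1 5 6 3)(4 7)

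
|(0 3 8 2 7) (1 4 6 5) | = 20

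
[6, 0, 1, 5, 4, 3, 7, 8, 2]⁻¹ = [1, 2, 8, 5, 4, 3, 0, 6, 7]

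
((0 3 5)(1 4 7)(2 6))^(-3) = (2 6)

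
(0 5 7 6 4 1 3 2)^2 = (0 7 4 3)(1 2 5 6)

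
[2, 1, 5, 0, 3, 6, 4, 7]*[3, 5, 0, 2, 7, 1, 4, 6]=[0, 5, 1, 3, 2, 4, 7, 6]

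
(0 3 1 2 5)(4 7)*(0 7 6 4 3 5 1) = (0 5 7 3)(1 2)(4 6)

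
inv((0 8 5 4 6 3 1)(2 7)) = (0 1 3 6 4 5 8)(2 7)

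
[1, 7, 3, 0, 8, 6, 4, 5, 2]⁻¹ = [3, 0, 8, 2, 6, 7, 5, 1, 4]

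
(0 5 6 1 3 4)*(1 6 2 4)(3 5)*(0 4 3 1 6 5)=(0 1)(2 3 6 5)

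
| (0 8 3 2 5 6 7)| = 7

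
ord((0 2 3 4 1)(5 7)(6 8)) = 10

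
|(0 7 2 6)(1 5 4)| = 12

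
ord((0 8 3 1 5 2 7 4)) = 8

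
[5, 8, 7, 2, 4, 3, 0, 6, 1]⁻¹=[6, 8, 3, 5, 4, 0, 7, 2, 1]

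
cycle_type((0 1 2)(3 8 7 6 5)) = 3.5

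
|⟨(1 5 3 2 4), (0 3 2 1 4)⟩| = 360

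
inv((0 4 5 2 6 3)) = (0 3 6 2 5 4)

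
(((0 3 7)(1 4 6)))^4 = (0 3 7)(1 4 6)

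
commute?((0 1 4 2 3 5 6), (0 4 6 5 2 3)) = no:(0 1 4 2 3 5 6)*(0 4 6 5 2 3) = (0 1 6 4 3 2), (0 4 6 5 2 3)*(0 1 4 2 3 5 6) = (0 2 5 3 1 4)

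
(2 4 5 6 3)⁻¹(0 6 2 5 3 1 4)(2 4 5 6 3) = (0 3 4 6 2 1 5)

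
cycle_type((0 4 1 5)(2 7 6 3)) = 4^2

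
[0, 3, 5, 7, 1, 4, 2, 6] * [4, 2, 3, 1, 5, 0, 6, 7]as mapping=[0→4, 1→1, 2→0, 3→7, 4→2, 5→5, 6→3, 7→6]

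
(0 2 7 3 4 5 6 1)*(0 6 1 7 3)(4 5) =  (0 2 3 5 1 6 7)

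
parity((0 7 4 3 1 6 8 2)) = odd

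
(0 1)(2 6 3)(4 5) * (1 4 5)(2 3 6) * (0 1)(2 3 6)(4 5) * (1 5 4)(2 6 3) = (0 4)(1 5)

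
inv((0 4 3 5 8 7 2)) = (0 2 7 8 5 3 4)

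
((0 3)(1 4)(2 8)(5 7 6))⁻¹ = (0 3)(1 4)(2 8)(5 6 7)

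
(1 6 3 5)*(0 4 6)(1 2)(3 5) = (0 4 6 5 2 1)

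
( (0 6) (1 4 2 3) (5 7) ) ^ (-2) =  (1 2) (3 4) 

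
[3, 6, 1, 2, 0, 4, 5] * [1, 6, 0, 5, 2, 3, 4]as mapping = [0→5, 1→4, 2→6, 3→0, 4→1, 5→2, 6→3]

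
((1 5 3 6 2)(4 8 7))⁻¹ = (1 2 6 3 5)(4 7 8)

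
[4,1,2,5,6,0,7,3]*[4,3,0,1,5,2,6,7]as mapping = [0→5,1→3,2→0,3→2,4→6,5→4,6→7,7→1]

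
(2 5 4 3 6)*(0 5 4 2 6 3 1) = (0 5 2 4 1)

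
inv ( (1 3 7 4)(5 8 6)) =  (1 4 7 3)(5 6 8)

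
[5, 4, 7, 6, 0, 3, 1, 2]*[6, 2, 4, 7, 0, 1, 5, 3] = [1, 0, 3, 5, 6, 7, 2, 4]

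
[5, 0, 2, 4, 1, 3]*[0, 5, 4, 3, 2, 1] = [1, 0, 4, 2, 5, 3]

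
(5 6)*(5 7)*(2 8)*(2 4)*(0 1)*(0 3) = (0 1 3)(2 8 4)(5 6 7)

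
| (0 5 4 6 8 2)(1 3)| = 6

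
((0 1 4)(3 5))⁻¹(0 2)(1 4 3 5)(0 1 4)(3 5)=(0 5 3 4)(1 2)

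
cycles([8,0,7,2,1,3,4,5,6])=(0 8 6 4 1)(2 7 5 3)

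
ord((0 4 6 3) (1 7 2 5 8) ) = 20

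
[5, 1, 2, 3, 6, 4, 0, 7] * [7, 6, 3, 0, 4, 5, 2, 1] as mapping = [0→5, 1→6, 2→3, 3→0, 4→2, 5→4, 6→7, 7→1] 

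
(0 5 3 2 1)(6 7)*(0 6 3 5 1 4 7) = (0 1 6)(2 4 7 3)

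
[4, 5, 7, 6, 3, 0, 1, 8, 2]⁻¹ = [5, 6, 8, 4, 0, 1, 3, 2, 7]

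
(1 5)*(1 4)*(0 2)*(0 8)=(0 2 8)(1 5 4)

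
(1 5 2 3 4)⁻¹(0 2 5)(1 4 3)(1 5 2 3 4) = (0 3 2)(1 4 5)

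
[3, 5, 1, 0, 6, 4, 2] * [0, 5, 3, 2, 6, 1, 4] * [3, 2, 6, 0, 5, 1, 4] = [6, 2, 1, 3, 5, 4, 0]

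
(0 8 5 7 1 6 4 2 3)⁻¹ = (0 3 2 4 6 1 7 5 8)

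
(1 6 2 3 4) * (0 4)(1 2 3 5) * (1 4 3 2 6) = (0 3)(2 5 4 6)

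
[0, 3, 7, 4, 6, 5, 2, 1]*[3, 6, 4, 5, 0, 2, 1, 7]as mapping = [0→3, 1→5, 2→7, 3→0, 4→1, 5→2, 6→4, 7→6]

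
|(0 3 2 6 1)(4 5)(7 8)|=10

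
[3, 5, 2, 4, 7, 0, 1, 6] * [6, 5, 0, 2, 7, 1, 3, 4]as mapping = [0→2, 1→1, 2→0, 3→7, 4→4, 5→6, 6→5, 7→3]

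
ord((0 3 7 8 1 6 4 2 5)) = 9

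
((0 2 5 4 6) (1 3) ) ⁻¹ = (0 6 4 5 2) (1 3) 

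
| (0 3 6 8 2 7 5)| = 7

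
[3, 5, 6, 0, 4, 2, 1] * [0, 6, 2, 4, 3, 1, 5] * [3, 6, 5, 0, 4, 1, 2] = [4, 6, 1, 3, 0, 5, 2]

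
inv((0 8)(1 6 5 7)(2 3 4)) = (0 8)(1 7 5 6)(2 4 3)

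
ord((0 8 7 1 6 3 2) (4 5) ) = 14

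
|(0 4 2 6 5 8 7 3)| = 8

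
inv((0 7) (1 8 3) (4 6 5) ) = (0 7) (1 3 8) (4 5 6) 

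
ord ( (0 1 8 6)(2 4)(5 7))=4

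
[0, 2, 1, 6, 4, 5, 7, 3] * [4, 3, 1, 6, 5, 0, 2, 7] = [4, 1, 3, 2, 5, 0, 7, 6]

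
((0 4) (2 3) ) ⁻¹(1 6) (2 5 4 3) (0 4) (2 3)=(0 2 3 5) (1 6) 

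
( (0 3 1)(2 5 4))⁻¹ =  (0 1 3)(2 4 5)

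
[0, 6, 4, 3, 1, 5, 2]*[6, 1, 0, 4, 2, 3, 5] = [6, 5, 2, 4, 1, 3, 0]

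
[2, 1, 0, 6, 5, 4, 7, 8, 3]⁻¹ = [2, 1, 0, 8, 5, 4, 3, 6, 7]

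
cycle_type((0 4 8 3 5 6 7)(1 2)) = 2.7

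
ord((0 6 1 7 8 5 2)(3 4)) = 14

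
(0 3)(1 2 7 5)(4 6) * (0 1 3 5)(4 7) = (0 5 3 1 2 4 6 7)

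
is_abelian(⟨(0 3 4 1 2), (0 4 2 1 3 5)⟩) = no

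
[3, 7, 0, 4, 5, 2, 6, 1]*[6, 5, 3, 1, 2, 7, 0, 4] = [1, 4, 6, 2, 7, 3, 0, 5]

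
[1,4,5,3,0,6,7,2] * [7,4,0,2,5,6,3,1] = [4,5,6,2,7,3,1,0]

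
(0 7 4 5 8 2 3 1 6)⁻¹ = (0 6 1 3 2 8 5 4 7)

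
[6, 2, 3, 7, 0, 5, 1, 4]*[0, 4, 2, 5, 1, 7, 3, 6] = [3, 2, 5, 6, 0, 7, 4, 1]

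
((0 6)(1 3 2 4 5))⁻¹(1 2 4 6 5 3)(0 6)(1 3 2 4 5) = (0 1 2 3 4 5)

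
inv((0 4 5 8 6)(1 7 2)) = (0 6 8 5 4)(1 2 7)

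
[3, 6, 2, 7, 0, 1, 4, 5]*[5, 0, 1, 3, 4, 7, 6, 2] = [3, 6, 1, 2, 5, 0, 4, 7]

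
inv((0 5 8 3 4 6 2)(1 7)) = (0 2 6 4 3 8 5)(1 7)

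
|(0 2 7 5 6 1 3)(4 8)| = 14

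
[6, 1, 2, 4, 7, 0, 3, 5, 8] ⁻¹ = [5, 1, 2, 6, 3, 7, 0, 4, 8] 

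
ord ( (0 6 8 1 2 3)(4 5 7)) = 6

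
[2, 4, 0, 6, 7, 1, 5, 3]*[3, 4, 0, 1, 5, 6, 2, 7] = [0, 5, 3, 2, 7, 4, 6, 1]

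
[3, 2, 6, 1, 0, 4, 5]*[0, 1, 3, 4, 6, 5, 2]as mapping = [0→4, 1→3, 2→2, 3→1, 4→0, 5→6, 6→5]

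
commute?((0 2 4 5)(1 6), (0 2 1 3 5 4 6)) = no:(0 2 4 5)(1 6) * (0 2 1 3 5 4 6) = (0 1)(2 6 3 5), (0 2 1 3 5 4 6) * (0 2 4 5)(1 6) = (0 4 1 3)(2 6)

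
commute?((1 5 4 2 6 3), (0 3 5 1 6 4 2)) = no:(1 5 4 2 6 3)*(0 3 5 1 6 4 2) = (0 3 6 5 2 4), (0 3 5 1 6 4 2)*(1 5 4 2 6 3) = (0 1 3 4 6 2)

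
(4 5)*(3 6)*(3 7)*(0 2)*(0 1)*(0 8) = (0 2 1 8)(3 6 7)(4 5)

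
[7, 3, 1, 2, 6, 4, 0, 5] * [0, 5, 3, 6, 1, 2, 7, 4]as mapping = [0→4, 1→6, 2→5, 3→3, 4→7, 5→1, 6→0, 7→2]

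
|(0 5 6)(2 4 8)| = 3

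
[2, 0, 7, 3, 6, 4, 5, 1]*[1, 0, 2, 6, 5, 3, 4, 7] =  [2, 1, 7, 6, 4, 5, 3, 0]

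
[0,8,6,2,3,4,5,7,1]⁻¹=[0,8,3,4,5,6,2,7,1]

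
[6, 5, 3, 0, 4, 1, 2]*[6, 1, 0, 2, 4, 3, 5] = [5, 3, 2, 6, 4, 1, 0]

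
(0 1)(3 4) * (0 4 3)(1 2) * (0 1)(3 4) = (0 2)(1 3 4)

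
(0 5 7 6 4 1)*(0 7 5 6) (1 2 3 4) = (0 6 1 7) (2 3 4) 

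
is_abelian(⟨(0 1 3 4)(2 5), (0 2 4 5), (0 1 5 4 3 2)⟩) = no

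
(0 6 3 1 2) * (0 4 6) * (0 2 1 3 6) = (0 2 4)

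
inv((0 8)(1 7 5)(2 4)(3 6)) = (0 8)(1 5 7)(2 4)(3 6)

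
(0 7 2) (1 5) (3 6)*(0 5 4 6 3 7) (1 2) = (1 4 6 7) (2 5) 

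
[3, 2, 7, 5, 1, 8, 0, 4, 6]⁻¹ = [6, 4, 1, 0, 7, 3, 8, 2, 5]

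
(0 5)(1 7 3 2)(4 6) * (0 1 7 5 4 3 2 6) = (0 4)(1 5)(2 7)(3 6)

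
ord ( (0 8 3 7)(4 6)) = 4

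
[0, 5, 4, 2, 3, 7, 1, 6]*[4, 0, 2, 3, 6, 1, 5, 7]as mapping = [0→4, 1→1, 2→6, 3→2, 4→3, 5→7, 6→0, 7→5]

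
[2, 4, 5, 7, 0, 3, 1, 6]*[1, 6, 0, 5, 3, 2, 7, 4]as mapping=[0→0, 1→3, 2→2, 3→4, 4→1, 5→5, 6→6, 7→7]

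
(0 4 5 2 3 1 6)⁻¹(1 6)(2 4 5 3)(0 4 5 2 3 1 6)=(0 6)(1 3 5 2)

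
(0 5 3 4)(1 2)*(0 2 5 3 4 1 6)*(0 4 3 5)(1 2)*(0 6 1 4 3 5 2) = (0 2 1 6 3)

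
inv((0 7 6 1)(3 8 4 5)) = (0 1 6 7)(3 5 4 8)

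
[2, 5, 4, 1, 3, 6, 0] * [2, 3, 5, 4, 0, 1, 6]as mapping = [0→5, 1→1, 2→0, 3→3, 4→4, 5→6, 6→2]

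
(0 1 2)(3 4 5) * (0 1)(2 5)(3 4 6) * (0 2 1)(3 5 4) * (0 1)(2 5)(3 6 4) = (0 5 6 2 1 3 4)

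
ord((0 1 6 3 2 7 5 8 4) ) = 9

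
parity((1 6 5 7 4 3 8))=even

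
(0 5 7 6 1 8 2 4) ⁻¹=(0 4 2 8 1 6 7 5) 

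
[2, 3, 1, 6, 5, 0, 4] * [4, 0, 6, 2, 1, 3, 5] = [6, 2, 0, 5, 3, 4, 1]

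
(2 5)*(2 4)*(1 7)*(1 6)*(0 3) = (0 3)(1 7 6)(2 5 4)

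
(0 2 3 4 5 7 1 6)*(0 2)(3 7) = (1 6 2 7)(3 4 5)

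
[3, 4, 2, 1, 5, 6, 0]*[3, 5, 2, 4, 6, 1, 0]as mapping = [0→4, 1→6, 2→2, 3→5, 4→1, 5→0, 6→3]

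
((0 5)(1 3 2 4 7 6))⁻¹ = (0 5)(1 6 7 4 2 3)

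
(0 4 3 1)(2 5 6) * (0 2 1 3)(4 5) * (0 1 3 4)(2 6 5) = (0 2)(1 6 3 4)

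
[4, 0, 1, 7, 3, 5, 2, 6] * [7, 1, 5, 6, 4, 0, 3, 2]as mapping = [0→4, 1→7, 2→1, 3→2, 4→6, 5→0, 6→5, 7→3]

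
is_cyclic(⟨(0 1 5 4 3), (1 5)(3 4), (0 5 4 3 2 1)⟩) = no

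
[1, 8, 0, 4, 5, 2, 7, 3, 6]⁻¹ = [2, 0, 5, 7, 3, 4, 8, 6, 1]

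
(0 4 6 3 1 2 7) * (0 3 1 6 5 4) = (1 2 7 3 6)(4 5)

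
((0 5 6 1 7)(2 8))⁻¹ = (0 7 1 6 5)(2 8)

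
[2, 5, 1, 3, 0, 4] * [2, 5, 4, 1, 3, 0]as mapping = [0→4, 1→0, 2→5, 3→1, 4→2, 5→3]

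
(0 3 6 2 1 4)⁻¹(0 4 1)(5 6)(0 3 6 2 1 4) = (0 4 3)(2 5)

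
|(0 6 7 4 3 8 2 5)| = 8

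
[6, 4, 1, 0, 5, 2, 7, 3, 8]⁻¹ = [3, 2, 5, 7, 1, 4, 0, 6, 8]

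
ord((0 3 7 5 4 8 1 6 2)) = 9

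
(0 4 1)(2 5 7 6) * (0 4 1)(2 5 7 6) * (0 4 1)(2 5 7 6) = (2 6 7 5)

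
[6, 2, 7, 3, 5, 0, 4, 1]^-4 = [0, 7, 1, 3, 4, 5, 6, 2]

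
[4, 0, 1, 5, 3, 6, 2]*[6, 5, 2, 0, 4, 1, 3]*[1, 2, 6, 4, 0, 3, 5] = [0, 5, 3, 2, 1, 4, 6]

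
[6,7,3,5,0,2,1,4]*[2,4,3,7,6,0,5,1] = [5,1,7,0,2,3,4,6]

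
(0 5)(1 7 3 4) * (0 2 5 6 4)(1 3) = (0 6 4 3)(1 7)(2 5)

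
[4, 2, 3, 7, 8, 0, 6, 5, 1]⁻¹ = [5, 8, 1, 2, 0, 7, 6, 3, 4]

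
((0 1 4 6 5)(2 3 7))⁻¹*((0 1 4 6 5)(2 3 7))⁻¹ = (0 6 1 5 4)(2 3 7)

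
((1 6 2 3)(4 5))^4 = ()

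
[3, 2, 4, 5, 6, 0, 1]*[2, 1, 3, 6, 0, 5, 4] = [6, 3, 0, 5, 4, 2, 1]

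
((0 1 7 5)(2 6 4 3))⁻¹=(0 5 7 1)(2 3 4 6)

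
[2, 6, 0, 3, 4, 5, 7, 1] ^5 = [2, 7, 0, 3, 4, 5, 1, 6] 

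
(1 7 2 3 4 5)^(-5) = (1 7 2 3 4 5)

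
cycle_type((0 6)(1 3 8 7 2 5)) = 2.6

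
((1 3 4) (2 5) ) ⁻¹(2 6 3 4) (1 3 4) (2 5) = (1 5 6 4) 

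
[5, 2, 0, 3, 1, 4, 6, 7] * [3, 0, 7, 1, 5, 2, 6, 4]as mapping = [0→2, 1→7, 2→3, 3→1, 4→0, 5→5, 6→6, 7→4]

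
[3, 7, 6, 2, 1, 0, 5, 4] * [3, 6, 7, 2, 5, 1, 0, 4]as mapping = [0→2, 1→4, 2→0, 3→7, 4→6, 5→3, 6→1, 7→5]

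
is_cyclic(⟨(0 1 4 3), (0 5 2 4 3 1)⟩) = no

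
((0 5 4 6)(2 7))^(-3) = (0 5 4 6)(2 7)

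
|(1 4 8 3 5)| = 5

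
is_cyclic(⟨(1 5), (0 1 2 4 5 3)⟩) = no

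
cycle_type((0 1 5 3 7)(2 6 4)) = 3.5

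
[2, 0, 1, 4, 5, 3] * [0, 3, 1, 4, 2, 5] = [1, 0, 3, 2, 5, 4]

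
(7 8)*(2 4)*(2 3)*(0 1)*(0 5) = (0 1 5)(2 4 3)(7 8)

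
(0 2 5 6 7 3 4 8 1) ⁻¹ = (0 1 8 4 3 7 6 5 2) 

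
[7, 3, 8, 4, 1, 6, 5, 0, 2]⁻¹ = [7, 4, 8, 1, 3, 6, 5, 0, 2]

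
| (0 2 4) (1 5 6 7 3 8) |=6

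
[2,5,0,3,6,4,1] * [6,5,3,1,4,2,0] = [3,2,6,1,0,4,5]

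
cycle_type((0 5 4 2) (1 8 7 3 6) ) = 4.5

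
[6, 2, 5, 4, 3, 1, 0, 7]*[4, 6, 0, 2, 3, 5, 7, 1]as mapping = [0→7, 1→0, 2→5, 3→3, 4→2, 5→6, 6→4, 7→1]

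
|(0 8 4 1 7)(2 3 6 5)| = 20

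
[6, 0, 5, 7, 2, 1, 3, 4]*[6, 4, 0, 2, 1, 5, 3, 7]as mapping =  [0→3, 1→6, 2→5, 3→7, 4→0, 5→4, 6→2, 7→1]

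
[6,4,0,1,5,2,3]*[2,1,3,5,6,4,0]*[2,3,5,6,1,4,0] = [2,0,5,3,1,6,4]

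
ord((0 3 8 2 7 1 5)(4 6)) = 14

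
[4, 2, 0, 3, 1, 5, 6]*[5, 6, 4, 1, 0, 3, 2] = [0, 4, 5, 1, 6, 3, 2]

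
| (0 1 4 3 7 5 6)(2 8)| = 14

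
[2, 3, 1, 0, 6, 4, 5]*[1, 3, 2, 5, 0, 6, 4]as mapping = [0→2, 1→5, 2→3, 3→1, 4→4, 5→0, 6→6]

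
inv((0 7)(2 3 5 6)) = (0 7)(2 6 5 3)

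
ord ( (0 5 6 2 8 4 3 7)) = 8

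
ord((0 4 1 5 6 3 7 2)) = 8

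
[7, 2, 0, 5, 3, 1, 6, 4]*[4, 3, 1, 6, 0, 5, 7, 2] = [2, 1, 4, 5, 6, 3, 7, 0]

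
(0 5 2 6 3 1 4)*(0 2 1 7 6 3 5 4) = (0 4 2 3 7 6 5 1)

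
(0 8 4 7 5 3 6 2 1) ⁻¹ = (0 1 2 6 3 5 7 4 8) 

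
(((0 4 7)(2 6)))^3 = (2 6)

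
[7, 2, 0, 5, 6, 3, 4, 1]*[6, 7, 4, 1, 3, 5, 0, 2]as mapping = [0→2, 1→4, 2→6, 3→5, 4→0, 5→1, 6→3, 7→7]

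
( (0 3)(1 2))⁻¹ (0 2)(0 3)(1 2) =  (1 3)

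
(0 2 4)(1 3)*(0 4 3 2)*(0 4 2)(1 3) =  (0 4 2 1)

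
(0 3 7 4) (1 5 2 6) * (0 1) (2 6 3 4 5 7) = (0 4 1 7 5 6) (2 3) 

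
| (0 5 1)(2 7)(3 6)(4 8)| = 6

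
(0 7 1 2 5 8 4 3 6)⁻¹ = (0 6 3 4 8 5 2 1 7)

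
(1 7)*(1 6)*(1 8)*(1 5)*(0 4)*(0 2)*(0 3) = (0 4 2 3) (1 7 6 8 5) 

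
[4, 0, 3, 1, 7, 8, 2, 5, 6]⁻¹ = [1, 3, 6, 2, 0, 7, 8, 4, 5]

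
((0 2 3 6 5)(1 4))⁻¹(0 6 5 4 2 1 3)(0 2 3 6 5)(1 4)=(0 1 3 4 6 2 5)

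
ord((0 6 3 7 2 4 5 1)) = 8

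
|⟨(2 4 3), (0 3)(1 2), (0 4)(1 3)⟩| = 60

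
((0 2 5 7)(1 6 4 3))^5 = (0 2 5 7)(1 6 4 3)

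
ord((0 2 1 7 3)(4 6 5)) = 15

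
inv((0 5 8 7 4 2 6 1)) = (0 1 6 2 4 7 8 5)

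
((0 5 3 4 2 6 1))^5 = (0 6 4 5 1 2 3)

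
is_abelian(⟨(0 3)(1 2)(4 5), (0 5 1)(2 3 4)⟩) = yes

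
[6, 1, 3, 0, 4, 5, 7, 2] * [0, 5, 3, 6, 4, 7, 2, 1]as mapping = [0→2, 1→5, 2→6, 3→0, 4→4, 5→7, 6→1, 7→3]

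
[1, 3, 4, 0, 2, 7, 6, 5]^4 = [1, 3, 2, 0, 4, 5, 6, 7]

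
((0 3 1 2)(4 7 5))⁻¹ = (0 2 1 3)(4 5 7)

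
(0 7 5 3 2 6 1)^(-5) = (0 5 2 1 7 3 6)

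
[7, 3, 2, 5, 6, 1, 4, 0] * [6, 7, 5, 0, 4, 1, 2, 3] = [3, 0, 5, 1, 2, 7, 4, 6]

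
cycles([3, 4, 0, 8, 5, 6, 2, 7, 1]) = (0 3 8 1 4 5 6 2)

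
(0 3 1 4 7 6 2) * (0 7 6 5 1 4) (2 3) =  (0 2 7 5 1) (3 4 6) 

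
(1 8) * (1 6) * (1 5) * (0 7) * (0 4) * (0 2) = (0 7 4 2) (1 8 6 5) 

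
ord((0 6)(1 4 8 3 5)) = 10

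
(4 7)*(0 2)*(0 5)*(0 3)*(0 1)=(0 2 5 3 1)(4 7)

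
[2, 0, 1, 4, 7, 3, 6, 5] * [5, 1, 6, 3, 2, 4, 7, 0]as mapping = [0→6, 1→5, 2→1, 3→2, 4→0, 5→3, 6→7, 7→4]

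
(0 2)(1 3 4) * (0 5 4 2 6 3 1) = (0 6 3 2 5 4)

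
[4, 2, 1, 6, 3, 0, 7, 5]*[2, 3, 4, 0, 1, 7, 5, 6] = [1, 4, 3, 5, 0, 2, 6, 7]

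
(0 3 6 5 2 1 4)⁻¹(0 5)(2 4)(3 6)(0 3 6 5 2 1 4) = (0 1)(2 3)(5 6)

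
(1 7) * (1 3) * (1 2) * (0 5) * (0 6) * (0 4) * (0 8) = (0 5 6 4 8)(1 7 3 2)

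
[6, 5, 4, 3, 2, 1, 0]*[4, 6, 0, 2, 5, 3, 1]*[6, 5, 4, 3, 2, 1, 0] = [5, 3, 1, 4, 6, 0, 2]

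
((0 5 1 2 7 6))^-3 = (0 2)(1 6)(5 7)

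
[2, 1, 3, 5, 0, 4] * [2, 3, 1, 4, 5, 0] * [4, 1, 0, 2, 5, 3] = [1, 2, 5, 4, 0, 3]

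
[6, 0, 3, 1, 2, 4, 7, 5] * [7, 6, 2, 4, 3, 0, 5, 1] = [5, 7, 4, 6, 2, 3, 1, 0]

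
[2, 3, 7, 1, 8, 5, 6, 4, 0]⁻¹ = [8, 3, 0, 1, 7, 5, 6, 2, 4]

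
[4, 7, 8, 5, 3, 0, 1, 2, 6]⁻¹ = [5, 6, 7, 4, 0, 3, 8, 1, 2]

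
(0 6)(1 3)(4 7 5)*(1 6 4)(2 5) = (0 4 7 2 5 1 3 6)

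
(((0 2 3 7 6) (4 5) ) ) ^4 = (0 6 7 3 2) 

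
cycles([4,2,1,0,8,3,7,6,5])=(0 4 8 5 3)(1 2)(6 7)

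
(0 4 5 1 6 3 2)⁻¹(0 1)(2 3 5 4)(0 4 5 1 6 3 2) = (0 2 1 5)(4 6)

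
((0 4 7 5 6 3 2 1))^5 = (0 3 7 1 6 4 2 5)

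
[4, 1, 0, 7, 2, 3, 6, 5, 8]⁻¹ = [2, 1, 4, 5, 0, 7, 6, 3, 8]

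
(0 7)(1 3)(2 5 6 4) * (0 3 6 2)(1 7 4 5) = (0 4)(1 6 5 2)(3 7)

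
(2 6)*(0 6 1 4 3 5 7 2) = (0 6)(1 4 3 5 7 2)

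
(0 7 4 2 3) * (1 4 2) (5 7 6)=(0 6 5 7 2 3) (1 4) 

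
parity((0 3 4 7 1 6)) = odd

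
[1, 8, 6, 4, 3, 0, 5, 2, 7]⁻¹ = [5, 0, 7, 4, 3, 6, 2, 8, 1]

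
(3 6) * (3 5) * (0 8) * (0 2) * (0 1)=(0 8 2 1)(3 6 5)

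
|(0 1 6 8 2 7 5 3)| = 8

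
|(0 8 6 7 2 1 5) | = 7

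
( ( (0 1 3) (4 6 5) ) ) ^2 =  (0 3 1) (4 5 6) 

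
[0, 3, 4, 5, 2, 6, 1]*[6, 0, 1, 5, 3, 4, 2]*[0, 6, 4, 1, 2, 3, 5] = [5, 3, 1, 2, 6, 4, 0]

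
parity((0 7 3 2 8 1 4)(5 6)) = odd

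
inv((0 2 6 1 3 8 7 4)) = (0 4 7 8 3 1 6 2)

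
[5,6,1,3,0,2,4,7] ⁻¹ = [4,2,5,3,6,0,1,7] 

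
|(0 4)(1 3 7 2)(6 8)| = 4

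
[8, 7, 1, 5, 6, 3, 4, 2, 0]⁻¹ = [8, 2, 7, 5, 6, 3, 4, 1, 0]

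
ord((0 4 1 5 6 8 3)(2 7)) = 14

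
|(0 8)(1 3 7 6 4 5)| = 6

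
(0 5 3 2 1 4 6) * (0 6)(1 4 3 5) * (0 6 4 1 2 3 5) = (0 2 1 5)(4 6)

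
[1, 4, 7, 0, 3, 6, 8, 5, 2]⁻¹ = [3, 0, 8, 4, 1, 7, 5, 2, 6]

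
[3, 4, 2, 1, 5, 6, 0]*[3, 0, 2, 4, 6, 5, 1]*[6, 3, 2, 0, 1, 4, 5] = [1, 5, 2, 6, 4, 3, 0]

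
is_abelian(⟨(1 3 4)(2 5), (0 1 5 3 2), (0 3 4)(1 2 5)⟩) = no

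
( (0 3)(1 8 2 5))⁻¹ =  (0 3)(1 5 2 8)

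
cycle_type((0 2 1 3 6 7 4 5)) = 8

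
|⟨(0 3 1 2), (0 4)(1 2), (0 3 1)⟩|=120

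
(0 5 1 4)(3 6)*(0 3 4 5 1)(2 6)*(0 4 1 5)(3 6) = (0 5 4 6 1)(2 3)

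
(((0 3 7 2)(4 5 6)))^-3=(0 3 7 2)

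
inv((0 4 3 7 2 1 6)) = (0 6 1 2 7 3 4)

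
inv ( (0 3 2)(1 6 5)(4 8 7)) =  (0 2 3)(1 5 6)(4 7 8)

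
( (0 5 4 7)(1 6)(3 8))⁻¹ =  (0 7 4 5)(1 6)(3 8)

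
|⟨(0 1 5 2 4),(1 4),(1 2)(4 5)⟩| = 120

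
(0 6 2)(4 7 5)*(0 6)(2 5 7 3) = (2 6 5 4 3)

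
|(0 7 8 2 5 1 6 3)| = 8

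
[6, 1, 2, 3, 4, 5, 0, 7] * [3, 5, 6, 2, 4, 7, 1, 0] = [1, 5, 6, 2, 4, 7, 3, 0]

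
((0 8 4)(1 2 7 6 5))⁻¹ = (0 4 8)(1 5 6 7 2)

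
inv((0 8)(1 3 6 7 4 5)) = (0 8)(1 5 4 7 6 3)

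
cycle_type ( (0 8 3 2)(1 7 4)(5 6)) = 2.3.4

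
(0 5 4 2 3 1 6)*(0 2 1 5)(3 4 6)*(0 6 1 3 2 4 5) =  (0 6 4 3)(1 2 5)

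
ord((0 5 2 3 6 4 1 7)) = 8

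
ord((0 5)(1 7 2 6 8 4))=6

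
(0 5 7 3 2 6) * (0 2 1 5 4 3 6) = (0 4 3 1 5 7 6 2)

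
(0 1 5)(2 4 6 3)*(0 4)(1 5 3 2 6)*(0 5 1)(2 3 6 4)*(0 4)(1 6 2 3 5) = (0 6 5 3)(1 2)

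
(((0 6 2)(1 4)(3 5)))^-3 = (1 4)(3 5)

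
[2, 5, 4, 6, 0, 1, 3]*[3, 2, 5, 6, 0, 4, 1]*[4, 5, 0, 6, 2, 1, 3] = [1, 2, 4, 5, 6, 0, 3]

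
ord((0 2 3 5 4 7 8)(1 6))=14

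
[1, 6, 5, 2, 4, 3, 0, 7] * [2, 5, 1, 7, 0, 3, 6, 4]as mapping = [0→5, 1→6, 2→3, 3→1, 4→0, 5→7, 6→2, 7→4]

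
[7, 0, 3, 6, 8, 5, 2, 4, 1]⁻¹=[1, 8, 6, 2, 7, 5, 3, 0, 4]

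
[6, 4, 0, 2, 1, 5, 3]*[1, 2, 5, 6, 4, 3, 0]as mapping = [0→0, 1→4, 2→1, 3→5, 4→2, 5→3, 6→6]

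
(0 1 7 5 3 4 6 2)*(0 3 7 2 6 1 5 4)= (0 5 7 4 1 2 3)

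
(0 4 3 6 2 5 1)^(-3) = (0 2 4 5 3 1 6)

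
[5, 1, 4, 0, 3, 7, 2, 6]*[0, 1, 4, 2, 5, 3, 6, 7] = [3, 1, 5, 0, 2, 7, 4, 6] 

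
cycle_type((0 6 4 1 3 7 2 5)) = 8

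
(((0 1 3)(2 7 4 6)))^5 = (0 3 1)(2 7 4 6)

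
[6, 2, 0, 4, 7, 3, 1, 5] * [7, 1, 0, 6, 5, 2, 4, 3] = [4, 0, 7, 5, 3, 6, 1, 2]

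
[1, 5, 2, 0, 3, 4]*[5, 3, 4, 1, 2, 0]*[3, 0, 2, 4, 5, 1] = [4, 3, 5, 1, 0, 2]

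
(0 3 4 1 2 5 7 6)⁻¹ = (0 6 7 5 2 1 4 3)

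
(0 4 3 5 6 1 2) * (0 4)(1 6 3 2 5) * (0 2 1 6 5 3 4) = (0 2)(1 3 6 5 4)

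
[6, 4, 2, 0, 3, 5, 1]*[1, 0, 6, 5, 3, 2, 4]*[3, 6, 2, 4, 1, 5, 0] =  [1, 4, 0, 6, 5, 2, 3]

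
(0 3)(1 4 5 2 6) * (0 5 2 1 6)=(0 3 5 1 4 2)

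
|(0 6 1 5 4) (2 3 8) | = 15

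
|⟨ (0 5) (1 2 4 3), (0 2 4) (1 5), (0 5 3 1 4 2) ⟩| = 720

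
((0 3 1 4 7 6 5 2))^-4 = (0 7)(1 5)(2 4)(3 6)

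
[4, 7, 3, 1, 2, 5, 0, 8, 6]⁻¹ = [6, 3, 4, 2, 0, 5, 8, 1, 7]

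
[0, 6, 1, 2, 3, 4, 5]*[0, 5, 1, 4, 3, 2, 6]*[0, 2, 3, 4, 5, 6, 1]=[0, 1, 6, 2, 5, 4, 3]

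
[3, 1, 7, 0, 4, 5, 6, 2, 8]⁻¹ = [3, 1, 7, 0, 4, 5, 6, 2, 8]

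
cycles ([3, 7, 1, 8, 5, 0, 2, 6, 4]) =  (0 3 8 4 5)(1 7 6 2)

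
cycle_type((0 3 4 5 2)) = 5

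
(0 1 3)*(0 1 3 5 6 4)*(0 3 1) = (0 1 5 6 4 3)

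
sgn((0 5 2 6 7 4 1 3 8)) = 1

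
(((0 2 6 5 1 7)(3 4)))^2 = (0 6 1)(2 5 7)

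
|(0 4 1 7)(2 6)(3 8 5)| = 12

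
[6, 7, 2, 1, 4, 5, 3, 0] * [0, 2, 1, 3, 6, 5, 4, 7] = [4, 7, 1, 2, 6, 5, 3, 0]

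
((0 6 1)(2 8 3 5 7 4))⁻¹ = (0 1 6)(2 4 7 5 3 8)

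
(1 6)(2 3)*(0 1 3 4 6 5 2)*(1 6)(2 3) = (0 6 2 4 1 5 3)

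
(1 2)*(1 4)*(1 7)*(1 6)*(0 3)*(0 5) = (0 3 5) (1 2 4 7 6) 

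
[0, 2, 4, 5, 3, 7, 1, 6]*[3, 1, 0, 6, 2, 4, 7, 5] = [3, 0, 2, 4, 6, 5, 1, 7]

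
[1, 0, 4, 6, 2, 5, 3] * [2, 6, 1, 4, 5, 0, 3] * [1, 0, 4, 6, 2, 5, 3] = [3, 4, 5, 6, 0, 1, 2] 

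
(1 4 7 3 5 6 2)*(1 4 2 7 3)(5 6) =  (1 2 4 3 6 7)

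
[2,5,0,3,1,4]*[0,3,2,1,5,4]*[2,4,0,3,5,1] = [0,5,2,4,3,1]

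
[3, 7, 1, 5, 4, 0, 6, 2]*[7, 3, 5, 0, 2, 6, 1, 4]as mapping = [0→0, 1→4, 2→3, 3→6, 4→2, 5→7, 6→1, 7→5]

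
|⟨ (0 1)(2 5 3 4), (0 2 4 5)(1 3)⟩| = 360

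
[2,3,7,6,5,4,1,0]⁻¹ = [7,6,0,1,5,4,3,2]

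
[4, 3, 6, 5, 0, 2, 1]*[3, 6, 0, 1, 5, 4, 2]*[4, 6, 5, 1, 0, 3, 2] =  [3, 6, 5, 0, 1, 4, 2]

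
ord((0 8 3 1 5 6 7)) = 7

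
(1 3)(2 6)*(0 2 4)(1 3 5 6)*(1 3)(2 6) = (0 6 4)(1 5 2 3)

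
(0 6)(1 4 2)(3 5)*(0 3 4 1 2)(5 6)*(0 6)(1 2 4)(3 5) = (0 3)(1 2 4 6 5)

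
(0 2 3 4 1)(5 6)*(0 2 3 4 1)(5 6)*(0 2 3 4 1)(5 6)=(0 4 2 1 3)(5 6)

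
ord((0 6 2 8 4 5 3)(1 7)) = 14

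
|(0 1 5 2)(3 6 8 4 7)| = 20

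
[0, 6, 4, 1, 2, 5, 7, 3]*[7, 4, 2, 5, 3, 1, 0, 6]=[7, 0, 3, 4, 2, 1, 6, 5]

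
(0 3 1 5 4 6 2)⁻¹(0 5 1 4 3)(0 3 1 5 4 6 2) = (1 3 4 5 6)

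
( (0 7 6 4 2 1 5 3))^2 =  (0 6 2 5)(1 3 7 4)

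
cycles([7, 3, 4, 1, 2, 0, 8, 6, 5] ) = (0 7 6 8 5)(1 3)(2 4)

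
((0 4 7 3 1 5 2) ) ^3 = (0 3 2 7 5 4 1) 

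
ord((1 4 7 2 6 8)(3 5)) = 6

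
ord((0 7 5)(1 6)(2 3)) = 6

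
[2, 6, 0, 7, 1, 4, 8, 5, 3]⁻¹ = [2, 4, 0, 8, 5, 7, 1, 3, 6]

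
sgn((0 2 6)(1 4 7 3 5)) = 1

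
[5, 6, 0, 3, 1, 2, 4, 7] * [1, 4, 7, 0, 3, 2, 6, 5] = [2, 6, 1, 0, 4, 7, 3, 5]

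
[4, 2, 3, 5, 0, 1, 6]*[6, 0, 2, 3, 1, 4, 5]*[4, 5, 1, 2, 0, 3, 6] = [5, 1, 2, 0, 6, 4, 3]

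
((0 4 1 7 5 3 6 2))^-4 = (0 5)(1 6)(2 7)(3 4)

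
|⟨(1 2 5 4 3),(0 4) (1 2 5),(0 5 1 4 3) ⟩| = 720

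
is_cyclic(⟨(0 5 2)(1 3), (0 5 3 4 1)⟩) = no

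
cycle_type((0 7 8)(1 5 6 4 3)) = 3.5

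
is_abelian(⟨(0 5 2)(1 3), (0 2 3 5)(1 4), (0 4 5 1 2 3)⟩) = no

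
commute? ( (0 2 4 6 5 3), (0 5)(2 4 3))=no: (0 2 4 6 5 3)*(0 5)(2 4 3)=(0 4 6)(2 3 5), (0 5)(2 4 3)*(0 2 4 6 5 3)=(0 3 4)(2 6 5)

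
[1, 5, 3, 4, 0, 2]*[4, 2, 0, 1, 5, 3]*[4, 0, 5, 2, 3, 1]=[5, 2, 0, 1, 3, 4]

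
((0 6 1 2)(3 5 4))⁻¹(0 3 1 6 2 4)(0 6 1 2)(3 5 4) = (0 3 6 5 2 1)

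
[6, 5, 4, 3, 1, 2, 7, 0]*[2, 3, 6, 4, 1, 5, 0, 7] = [0, 5, 1, 4, 3, 6, 7, 2]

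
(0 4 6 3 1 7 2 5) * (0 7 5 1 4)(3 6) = (1 5 7 2)(3 4)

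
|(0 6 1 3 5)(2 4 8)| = 15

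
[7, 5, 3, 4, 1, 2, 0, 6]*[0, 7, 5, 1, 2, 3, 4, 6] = [6, 3, 1, 2, 7, 5, 0, 4]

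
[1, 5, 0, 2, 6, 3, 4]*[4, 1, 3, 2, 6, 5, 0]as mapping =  [0→1, 1→5, 2→4, 3→3, 4→0, 5→2, 6→6]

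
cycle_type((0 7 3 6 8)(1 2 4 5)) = 4.5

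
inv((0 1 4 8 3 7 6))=(0 6 7 3 8 4 1)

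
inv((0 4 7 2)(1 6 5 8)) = (0 2 7 4)(1 8 5 6)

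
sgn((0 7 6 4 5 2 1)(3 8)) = -1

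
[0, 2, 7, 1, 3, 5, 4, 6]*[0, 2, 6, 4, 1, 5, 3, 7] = [0, 6, 7, 2, 4, 5, 1, 3]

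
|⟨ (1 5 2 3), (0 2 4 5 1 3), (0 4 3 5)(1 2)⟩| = 720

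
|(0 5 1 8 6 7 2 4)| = 8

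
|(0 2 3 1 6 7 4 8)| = 8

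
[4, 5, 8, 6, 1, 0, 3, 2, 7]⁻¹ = [5, 4, 7, 6, 0, 1, 3, 8, 2]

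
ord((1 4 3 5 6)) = 5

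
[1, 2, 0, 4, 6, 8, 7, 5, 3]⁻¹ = [2, 0, 1, 8, 3, 7, 4, 6, 5]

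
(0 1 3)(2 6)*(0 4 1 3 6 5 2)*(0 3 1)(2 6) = (0 1 2 5 6 3 4)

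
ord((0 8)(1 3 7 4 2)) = 10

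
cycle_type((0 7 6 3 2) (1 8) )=2.5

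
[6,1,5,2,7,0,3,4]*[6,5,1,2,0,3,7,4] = [7,5,3,1,4,6,2,0]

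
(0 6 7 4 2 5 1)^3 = (0 4 1 7 5 6 2)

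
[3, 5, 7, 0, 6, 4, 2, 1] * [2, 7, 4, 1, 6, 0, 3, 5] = [1, 0, 5, 2, 3, 6, 4, 7]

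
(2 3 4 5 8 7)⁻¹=(2 7 8 5 4 3)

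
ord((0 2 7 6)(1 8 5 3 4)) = 20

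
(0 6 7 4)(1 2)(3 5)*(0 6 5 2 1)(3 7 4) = (0 5 7 3 2)(4 6)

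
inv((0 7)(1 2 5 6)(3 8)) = (0 7)(1 6 5 2)(3 8)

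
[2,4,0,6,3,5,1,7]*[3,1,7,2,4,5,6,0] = [7,4,3,6,2,5,1,0]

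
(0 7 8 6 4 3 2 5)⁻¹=(0 5 2 3 4 6 8 7)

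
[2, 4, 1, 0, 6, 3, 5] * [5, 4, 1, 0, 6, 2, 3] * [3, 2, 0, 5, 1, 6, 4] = [2, 4, 1, 6, 5, 3, 0]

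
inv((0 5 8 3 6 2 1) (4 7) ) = (0 1 2 6 3 8 5) (4 7) 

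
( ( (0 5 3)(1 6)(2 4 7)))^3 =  (1 6)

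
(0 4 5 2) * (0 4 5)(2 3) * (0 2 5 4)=(0 4 2)(3 5)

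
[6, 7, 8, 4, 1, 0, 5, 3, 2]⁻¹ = [5, 4, 8, 7, 3, 6, 0, 1, 2]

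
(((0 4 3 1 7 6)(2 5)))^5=(0 6 7 1 3 4)(2 5)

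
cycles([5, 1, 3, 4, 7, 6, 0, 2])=(0 5 6)(2 3 4 7)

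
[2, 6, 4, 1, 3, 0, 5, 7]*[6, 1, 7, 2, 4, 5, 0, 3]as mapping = [0→7, 1→0, 2→4, 3→1, 4→2, 5→6, 6→5, 7→3]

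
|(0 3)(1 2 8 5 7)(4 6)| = 10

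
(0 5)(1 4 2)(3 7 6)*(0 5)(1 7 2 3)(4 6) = (1 6)(2 7 4 3)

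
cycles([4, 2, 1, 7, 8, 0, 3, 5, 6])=(0 4 8 6 3 7 5)(1 2)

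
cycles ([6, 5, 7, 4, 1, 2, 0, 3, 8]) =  (0 6)(1 5 2 7 3 4)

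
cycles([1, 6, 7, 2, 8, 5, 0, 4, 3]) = (0 1 6)(2 7 4 8 3)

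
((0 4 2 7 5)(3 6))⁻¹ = (0 5 7 2 4)(3 6)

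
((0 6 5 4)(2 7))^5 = (0 6 5 4)(2 7)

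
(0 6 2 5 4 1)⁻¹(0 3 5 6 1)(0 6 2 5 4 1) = (0 6 3 4 2)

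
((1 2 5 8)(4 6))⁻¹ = (1 8 5 2)(4 6)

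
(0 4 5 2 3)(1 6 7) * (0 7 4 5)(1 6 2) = (0 5 1 2 3 7 6 4)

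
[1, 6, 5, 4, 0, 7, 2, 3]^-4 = [5, 7, 4, 6, 2, 0, 3, 1]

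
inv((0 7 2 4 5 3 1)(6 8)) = (0 1 3 5 4 2 7)(6 8)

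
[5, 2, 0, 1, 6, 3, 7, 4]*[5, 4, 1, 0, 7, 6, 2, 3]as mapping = [0→6, 1→1, 2→5, 3→4, 4→2, 5→0, 6→3, 7→7]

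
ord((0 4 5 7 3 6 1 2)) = 8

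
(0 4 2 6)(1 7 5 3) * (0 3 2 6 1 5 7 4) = (1 4 6 3 5 2)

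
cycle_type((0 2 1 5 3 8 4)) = 7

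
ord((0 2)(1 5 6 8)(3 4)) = 4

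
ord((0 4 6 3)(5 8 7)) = 12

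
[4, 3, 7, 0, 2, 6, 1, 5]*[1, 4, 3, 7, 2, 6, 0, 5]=[2, 7, 5, 1, 3, 0, 4, 6] 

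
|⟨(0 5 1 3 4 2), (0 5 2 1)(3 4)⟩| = 720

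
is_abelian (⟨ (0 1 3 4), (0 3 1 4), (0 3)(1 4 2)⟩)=no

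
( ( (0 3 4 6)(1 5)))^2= (0 4)(3 6)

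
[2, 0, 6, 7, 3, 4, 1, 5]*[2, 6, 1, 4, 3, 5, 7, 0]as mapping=[0→1, 1→2, 2→7, 3→0, 4→4, 5→3, 6→6, 7→5]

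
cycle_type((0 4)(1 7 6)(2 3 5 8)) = 2.3.4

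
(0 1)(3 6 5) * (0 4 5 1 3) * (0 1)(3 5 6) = (0 5 1 4 6)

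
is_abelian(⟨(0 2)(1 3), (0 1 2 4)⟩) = no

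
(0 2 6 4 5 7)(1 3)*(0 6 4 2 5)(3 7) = (0 5 3 1 7 6 2 4)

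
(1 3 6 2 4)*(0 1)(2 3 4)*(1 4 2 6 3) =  (0 4)(1 2 6)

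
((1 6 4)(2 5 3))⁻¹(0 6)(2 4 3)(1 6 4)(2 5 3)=(0 4)(1 2 5)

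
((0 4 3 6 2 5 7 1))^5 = (0 5 3 1 2 4 7 6)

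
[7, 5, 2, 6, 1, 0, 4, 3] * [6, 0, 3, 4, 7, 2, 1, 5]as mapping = [0→5, 1→2, 2→3, 3→1, 4→0, 5→6, 6→7, 7→4]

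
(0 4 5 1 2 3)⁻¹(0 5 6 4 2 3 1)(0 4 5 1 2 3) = (0 2 4 1 6 5 3)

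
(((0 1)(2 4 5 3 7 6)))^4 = (2 7 5)(3 4 6)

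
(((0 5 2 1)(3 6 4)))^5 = (0 5 2 1)(3 4 6)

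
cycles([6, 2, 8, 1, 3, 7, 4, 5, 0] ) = (0 6 4 3 1 2 8)(5 7)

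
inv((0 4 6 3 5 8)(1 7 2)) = (0 8 5 3 6 4)(1 2 7)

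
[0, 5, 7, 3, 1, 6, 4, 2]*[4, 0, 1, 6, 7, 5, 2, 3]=[4, 5, 3, 6, 0, 2, 7, 1]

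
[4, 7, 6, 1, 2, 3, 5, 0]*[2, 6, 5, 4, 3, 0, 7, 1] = [3, 1, 7, 6, 5, 4, 0, 2]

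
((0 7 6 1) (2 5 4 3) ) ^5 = (0 7 6 1) (2 5 4 3) 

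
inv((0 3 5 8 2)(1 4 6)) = (0 2 8 5 3)(1 6 4)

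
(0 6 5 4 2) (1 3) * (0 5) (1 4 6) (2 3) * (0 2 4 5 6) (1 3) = (0 3 5) (1 4) (2 6) 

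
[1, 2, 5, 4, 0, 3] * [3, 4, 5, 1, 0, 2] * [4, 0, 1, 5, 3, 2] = [3, 2, 1, 4, 5, 0]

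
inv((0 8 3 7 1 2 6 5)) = (0 5 6 2 1 7 3 8)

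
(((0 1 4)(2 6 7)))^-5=(0 1 4)(2 6 7)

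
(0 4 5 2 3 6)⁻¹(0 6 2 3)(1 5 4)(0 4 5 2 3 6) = (0 3 6 4)(1 2 5)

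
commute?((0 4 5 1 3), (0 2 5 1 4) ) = no:(0 4 5 1 3)*(0 2 5 1 4) = (1 3 2 5 4), (0 2 5 1 4)*(0 4 5 1 3) = (0 2 1 5 3) 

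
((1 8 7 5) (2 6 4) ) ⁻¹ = (1 5 7 8) (2 4 6) 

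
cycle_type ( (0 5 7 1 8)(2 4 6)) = 3.5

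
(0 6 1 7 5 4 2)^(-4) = (0 7 2 1 4 6 5)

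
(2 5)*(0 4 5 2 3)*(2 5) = (0 4 2 5 3)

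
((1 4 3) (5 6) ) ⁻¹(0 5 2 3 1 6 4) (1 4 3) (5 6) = (0 6 2 1 4 5 3) 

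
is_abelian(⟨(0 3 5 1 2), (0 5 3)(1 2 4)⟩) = no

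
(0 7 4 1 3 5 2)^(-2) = (0 5 1 7 2 3 4)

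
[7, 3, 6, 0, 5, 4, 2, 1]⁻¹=[3, 7, 6, 1, 5, 4, 2, 0]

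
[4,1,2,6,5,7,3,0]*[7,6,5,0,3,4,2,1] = [3,6,5,2,4,1,0,7]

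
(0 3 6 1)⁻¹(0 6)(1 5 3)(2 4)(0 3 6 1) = (0 5 6)(1 3)(2 4)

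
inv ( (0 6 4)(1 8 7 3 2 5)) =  (0 4 6)(1 5 2 3 7 8)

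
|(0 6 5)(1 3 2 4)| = 12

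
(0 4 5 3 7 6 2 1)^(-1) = (0 1 2 6 7 3 5 4)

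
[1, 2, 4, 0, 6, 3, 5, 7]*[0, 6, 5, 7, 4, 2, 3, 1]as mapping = [0→6, 1→5, 2→4, 3→0, 4→3, 5→7, 6→2, 7→1]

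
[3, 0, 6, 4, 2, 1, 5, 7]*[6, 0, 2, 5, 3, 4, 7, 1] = [5, 6, 7, 3, 2, 0, 4, 1]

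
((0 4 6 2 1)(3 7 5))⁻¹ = (0 1 2 6 4)(3 5 7)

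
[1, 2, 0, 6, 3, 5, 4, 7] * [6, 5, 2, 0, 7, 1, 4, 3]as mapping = [0→5, 1→2, 2→6, 3→4, 4→0, 5→1, 6→7, 7→3]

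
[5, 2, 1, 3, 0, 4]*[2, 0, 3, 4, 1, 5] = [5, 3, 0, 4, 2, 1]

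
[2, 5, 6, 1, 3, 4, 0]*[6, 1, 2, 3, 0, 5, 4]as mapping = [0→2, 1→5, 2→4, 3→1, 4→3, 5→0, 6→6]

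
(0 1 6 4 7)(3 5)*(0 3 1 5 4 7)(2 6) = (0 5 1 2 6 7 3 4)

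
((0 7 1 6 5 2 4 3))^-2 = (0 4 5 1)(2 6 7 3)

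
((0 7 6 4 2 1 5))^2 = (0 6 2 5 7 4 1)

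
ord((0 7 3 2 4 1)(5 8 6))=6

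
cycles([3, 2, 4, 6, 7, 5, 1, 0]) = (0 3 6 1 2 4 7)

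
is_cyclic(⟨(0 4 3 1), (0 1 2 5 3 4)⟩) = no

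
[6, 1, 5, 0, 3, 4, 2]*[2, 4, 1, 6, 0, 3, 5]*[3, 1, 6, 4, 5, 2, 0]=[2, 5, 4, 6, 0, 3, 1]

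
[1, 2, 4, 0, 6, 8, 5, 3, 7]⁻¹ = [3, 0, 1, 7, 2, 6, 4, 8, 5]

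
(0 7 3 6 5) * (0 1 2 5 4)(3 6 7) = (0 3 7 6 4)(1 2 5)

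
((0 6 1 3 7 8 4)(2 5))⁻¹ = (0 4 8 7 3 1 6)(2 5)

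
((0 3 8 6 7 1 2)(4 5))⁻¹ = (0 2 1 7 6 8 3)(4 5)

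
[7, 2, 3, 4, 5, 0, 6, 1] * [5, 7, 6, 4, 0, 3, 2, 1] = [1, 6, 4, 0, 3, 5, 2, 7]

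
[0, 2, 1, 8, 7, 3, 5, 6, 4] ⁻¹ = [0, 2, 1, 5, 8, 6, 7, 4, 3] 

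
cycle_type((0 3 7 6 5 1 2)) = 7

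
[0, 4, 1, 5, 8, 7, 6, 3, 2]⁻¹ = [0, 2, 8, 7, 1, 3, 6, 5, 4]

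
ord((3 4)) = 2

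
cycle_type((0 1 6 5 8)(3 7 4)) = 3.5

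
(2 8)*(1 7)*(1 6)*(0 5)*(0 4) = (0 5 4)(1 7 6)(2 8)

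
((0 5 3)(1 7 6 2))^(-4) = (0 3 5)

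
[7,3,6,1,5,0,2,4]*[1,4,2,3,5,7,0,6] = [6,3,0,4,7,1,2,5]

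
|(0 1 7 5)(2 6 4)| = 12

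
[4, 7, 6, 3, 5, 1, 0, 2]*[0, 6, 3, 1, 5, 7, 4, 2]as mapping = [0→5, 1→2, 2→4, 3→1, 4→7, 5→6, 6→0, 7→3]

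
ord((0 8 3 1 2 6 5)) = 7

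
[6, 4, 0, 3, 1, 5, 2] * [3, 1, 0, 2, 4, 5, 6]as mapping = [0→6, 1→4, 2→3, 3→2, 4→1, 5→5, 6→0]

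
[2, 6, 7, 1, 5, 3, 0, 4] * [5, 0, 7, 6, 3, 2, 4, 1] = [7, 4, 1, 0, 2, 6, 5, 3]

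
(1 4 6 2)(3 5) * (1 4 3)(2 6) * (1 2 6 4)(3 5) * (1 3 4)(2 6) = (1 5 6)(2 3 4)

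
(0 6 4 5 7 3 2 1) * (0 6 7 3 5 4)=(0 7 5 3 2 1 6)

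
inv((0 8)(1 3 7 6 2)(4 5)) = (0 8)(1 2 6 7 3)(4 5)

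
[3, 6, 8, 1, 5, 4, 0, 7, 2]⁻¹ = [6, 3, 8, 0, 5, 4, 1, 7, 2]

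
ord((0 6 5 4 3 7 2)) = 7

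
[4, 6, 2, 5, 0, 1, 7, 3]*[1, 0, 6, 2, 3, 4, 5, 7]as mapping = [0→3, 1→5, 2→6, 3→4, 4→1, 5→0, 6→7, 7→2]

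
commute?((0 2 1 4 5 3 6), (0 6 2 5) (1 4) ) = no:(0 2 1 4 5 3 6)*(0 6 2 5) (1 4) = (0 5 3 2 4), (0 6 2 5) (1 4)*(0 2 1 4 5 3 6) = (1 5 2 3 6) 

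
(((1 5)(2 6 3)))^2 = (2 3 6)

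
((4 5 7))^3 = ()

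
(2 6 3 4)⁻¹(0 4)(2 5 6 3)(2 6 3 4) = (0 2)(3 4 6 5)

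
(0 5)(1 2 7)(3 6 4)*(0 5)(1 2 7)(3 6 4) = (1 7 2)(3 4 6)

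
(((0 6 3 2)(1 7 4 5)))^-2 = (0 3)(1 4)(2 6)(5 7)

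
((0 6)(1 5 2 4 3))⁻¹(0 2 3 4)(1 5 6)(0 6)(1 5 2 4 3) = (0 5 2)(1 3 6 4)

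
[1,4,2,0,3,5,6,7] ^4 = [0,1,2,3,4,5,6,7] 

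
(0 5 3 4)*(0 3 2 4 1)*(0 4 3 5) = (1 4 5 2 3)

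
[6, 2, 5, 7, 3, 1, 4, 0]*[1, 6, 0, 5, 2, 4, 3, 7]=[3, 0, 4, 7, 5, 6, 2, 1]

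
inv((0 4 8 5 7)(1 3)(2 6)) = (0 7 5 8 4)(1 3)(2 6)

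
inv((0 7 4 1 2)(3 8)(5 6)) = (0 2 1 4 7)(3 8)(5 6)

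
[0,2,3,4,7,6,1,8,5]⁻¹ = [0,6,1,2,3,8,5,4,7]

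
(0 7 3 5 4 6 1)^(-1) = (0 1 6 4 5 3 7)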